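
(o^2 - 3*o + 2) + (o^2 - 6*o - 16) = 2*o^2 - 9*o - 14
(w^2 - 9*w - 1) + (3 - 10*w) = w^2 - 19*w + 2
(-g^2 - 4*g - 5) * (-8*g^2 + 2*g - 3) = 8*g^4 + 30*g^3 + 35*g^2 + 2*g + 15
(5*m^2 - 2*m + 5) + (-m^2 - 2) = 4*m^2 - 2*m + 3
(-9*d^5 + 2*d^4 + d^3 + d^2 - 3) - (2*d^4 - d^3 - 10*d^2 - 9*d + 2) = -9*d^5 + 2*d^3 + 11*d^2 + 9*d - 5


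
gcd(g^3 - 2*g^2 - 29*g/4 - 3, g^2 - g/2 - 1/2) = g + 1/2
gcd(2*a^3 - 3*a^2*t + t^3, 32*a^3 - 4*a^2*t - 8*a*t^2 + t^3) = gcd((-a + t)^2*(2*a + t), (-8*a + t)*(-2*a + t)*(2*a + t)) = 2*a + t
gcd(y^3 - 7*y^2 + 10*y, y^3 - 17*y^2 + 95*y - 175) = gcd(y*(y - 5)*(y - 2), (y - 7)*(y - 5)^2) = y - 5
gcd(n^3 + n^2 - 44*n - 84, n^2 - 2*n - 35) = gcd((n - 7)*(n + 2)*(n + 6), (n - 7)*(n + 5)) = n - 7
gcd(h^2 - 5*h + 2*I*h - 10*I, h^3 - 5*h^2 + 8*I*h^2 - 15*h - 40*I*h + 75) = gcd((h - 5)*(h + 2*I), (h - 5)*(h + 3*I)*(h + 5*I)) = h - 5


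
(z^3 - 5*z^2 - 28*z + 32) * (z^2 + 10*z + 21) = z^5 + 5*z^4 - 57*z^3 - 353*z^2 - 268*z + 672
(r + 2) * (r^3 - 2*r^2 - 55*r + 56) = r^4 - 59*r^2 - 54*r + 112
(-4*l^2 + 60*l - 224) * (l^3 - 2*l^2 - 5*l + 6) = -4*l^5 + 68*l^4 - 324*l^3 + 124*l^2 + 1480*l - 1344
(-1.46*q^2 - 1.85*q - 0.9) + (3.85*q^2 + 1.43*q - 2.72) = 2.39*q^2 - 0.42*q - 3.62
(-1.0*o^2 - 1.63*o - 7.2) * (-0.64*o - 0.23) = 0.64*o^3 + 1.2732*o^2 + 4.9829*o + 1.656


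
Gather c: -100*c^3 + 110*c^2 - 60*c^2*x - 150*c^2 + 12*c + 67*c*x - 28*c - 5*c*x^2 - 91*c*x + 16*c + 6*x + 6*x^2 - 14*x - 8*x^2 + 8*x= -100*c^3 + c^2*(-60*x - 40) + c*(-5*x^2 - 24*x) - 2*x^2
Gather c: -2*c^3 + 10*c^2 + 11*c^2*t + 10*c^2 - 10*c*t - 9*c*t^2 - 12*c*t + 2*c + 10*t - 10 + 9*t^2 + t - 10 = -2*c^3 + c^2*(11*t + 20) + c*(-9*t^2 - 22*t + 2) + 9*t^2 + 11*t - 20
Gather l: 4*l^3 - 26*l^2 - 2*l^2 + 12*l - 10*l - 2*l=4*l^3 - 28*l^2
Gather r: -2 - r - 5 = -r - 7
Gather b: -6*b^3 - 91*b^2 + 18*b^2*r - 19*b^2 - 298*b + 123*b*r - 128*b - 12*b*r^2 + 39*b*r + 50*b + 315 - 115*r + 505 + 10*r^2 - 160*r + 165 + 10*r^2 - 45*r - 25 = -6*b^3 + b^2*(18*r - 110) + b*(-12*r^2 + 162*r - 376) + 20*r^2 - 320*r + 960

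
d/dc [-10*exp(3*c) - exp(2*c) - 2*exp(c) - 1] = 2*(-15*exp(2*c) - exp(c) - 1)*exp(c)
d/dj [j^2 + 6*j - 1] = 2*j + 6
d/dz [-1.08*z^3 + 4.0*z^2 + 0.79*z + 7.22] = -3.24*z^2 + 8.0*z + 0.79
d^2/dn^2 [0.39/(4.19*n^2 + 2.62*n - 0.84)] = (-13.693758*n^2 - 8.562684*n + 0.39*(8.38*n + 2.62)*(16.76*n + 5.24) + 2.745288)/(4.19*n^2 + 2.62*n - 0.84)^3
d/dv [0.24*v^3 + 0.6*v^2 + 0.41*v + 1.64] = 0.72*v^2 + 1.2*v + 0.41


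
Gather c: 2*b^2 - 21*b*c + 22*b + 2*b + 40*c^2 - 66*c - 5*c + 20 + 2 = 2*b^2 + 24*b + 40*c^2 + c*(-21*b - 71) + 22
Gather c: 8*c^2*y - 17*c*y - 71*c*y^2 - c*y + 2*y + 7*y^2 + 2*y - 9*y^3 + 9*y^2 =8*c^2*y + c*(-71*y^2 - 18*y) - 9*y^3 + 16*y^2 + 4*y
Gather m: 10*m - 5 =10*m - 5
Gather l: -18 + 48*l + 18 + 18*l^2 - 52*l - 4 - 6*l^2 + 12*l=12*l^2 + 8*l - 4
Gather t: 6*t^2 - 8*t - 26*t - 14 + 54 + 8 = 6*t^2 - 34*t + 48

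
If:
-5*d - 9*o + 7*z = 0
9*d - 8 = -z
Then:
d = 8/9 - z/9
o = 68*z/81 - 40/81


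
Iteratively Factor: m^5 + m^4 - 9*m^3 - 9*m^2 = (m)*(m^4 + m^3 - 9*m^2 - 9*m) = m^2*(m^3 + m^2 - 9*m - 9) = m^2*(m + 3)*(m^2 - 2*m - 3) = m^2*(m + 1)*(m + 3)*(m - 3)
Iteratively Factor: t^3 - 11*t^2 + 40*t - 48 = (t - 4)*(t^2 - 7*t + 12) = (t - 4)^2*(t - 3)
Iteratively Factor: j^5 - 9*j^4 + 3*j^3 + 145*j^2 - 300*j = (j)*(j^4 - 9*j^3 + 3*j^2 + 145*j - 300) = j*(j - 3)*(j^3 - 6*j^2 - 15*j + 100) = j*(j - 5)*(j - 3)*(j^2 - j - 20) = j*(j - 5)*(j - 3)*(j + 4)*(j - 5)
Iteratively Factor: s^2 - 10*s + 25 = (s - 5)*(s - 5)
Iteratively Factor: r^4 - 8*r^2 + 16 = (r + 2)*(r^3 - 2*r^2 - 4*r + 8) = (r - 2)*(r + 2)*(r^2 - 4) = (r - 2)*(r + 2)^2*(r - 2)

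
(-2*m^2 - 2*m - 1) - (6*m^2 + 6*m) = -8*m^2 - 8*m - 1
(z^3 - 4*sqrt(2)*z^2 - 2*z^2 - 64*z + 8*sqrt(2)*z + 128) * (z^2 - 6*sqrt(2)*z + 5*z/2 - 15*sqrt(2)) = z^5 - 10*sqrt(2)*z^4 + z^4/2 - 21*z^3 - 5*sqrt(2)*z^3 - 8*z^2 + 434*sqrt(2)*z^2 + 80*z + 192*sqrt(2)*z - 1920*sqrt(2)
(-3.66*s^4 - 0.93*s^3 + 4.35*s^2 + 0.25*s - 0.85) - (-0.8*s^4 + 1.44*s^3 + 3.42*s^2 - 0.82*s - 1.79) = -2.86*s^4 - 2.37*s^3 + 0.93*s^2 + 1.07*s + 0.94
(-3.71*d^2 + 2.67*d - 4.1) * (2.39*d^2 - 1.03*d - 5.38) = -8.8669*d^4 + 10.2026*d^3 + 7.4107*d^2 - 10.1416*d + 22.058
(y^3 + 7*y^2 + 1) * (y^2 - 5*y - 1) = y^5 + 2*y^4 - 36*y^3 - 6*y^2 - 5*y - 1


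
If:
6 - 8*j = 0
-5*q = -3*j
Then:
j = 3/4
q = 9/20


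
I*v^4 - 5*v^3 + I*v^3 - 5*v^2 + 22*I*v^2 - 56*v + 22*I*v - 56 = (v - 4*I)*(v + 2*I)*(v + 7*I)*(I*v + I)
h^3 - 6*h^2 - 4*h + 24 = (h - 6)*(h - 2)*(h + 2)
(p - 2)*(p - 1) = p^2 - 3*p + 2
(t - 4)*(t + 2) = t^2 - 2*t - 8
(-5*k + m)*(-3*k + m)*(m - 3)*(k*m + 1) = 15*k^3*m^2 - 45*k^3*m - 8*k^2*m^3 + 24*k^2*m^2 + 15*k^2*m - 45*k^2 + k*m^4 - 3*k*m^3 - 8*k*m^2 + 24*k*m + m^3 - 3*m^2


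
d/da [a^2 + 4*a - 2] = 2*a + 4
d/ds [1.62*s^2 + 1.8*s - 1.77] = 3.24*s + 1.8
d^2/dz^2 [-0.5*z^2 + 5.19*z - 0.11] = -1.00000000000000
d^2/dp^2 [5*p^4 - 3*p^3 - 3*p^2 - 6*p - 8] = 60*p^2 - 18*p - 6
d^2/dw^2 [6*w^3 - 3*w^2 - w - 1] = 36*w - 6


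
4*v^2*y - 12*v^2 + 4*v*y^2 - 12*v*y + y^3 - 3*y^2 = (2*v + y)^2*(y - 3)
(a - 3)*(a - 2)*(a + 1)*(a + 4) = a^4 - 15*a^2 + 10*a + 24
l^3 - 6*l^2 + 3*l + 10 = (l - 5)*(l - 2)*(l + 1)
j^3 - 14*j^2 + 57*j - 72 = (j - 8)*(j - 3)^2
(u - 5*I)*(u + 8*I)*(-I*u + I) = -I*u^3 + 3*u^2 + I*u^2 - 3*u - 40*I*u + 40*I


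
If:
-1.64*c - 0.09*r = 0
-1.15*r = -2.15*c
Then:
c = 0.00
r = 0.00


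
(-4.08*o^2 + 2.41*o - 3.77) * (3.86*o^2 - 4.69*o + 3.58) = -15.7488*o^4 + 28.4378*o^3 - 40.4615*o^2 + 26.3091*o - 13.4966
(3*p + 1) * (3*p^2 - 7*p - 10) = 9*p^3 - 18*p^2 - 37*p - 10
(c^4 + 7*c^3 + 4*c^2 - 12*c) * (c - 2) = c^5 + 5*c^4 - 10*c^3 - 20*c^2 + 24*c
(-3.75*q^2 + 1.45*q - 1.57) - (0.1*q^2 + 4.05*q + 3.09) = -3.85*q^2 - 2.6*q - 4.66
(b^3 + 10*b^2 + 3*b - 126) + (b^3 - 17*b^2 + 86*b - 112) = 2*b^3 - 7*b^2 + 89*b - 238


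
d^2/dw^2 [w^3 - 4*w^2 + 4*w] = 6*w - 8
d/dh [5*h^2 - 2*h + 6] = 10*h - 2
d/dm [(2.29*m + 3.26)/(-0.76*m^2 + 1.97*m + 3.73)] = (1.7404*m^2 + 4.9552*m + 2.1195)/(0.5776*m^4 - 2.9944*m^3 - 1.7887*m^2 + 14.6962*m + 13.9129)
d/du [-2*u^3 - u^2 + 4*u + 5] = -6*u^2 - 2*u + 4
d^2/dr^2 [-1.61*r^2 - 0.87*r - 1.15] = -3.22000000000000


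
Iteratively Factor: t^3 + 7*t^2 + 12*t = (t)*(t^2 + 7*t + 12) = t*(t + 3)*(t + 4)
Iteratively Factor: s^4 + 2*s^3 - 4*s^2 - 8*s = (s + 2)*(s^3 - 4*s) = s*(s + 2)*(s^2 - 4) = s*(s - 2)*(s + 2)*(s + 2)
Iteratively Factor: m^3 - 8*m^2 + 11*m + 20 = (m + 1)*(m^2 - 9*m + 20) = (m - 5)*(m + 1)*(m - 4)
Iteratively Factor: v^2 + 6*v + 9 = (v + 3)*(v + 3)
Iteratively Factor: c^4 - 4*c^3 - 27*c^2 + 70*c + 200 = (c - 5)*(c^3 + c^2 - 22*c - 40) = (c - 5)^2*(c^2 + 6*c + 8) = (c - 5)^2*(c + 4)*(c + 2)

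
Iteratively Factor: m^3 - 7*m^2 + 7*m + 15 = (m - 3)*(m^2 - 4*m - 5) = (m - 5)*(m - 3)*(m + 1)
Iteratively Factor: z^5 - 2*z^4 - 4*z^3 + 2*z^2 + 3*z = (z)*(z^4 - 2*z^3 - 4*z^2 + 2*z + 3) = z*(z + 1)*(z^3 - 3*z^2 - z + 3) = z*(z - 3)*(z + 1)*(z^2 - 1) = z*(z - 3)*(z + 1)^2*(z - 1)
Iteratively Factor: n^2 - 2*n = (n)*(n - 2)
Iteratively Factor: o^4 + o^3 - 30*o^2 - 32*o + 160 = (o - 2)*(o^3 + 3*o^2 - 24*o - 80) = (o - 2)*(o + 4)*(o^2 - o - 20) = (o - 5)*(o - 2)*(o + 4)*(o + 4)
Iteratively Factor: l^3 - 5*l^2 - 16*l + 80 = (l - 4)*(l^2 - l - 20) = (l - 5)*(l - 4)*(l + 4)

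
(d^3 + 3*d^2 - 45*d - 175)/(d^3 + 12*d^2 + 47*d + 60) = (d^2 - 2*d - 35)/(d^2 + 7*d + 12)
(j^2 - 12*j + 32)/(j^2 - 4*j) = (j - 8)/j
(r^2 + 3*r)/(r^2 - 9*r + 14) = r*(r + 3)/(r^2 - 9*r + 14)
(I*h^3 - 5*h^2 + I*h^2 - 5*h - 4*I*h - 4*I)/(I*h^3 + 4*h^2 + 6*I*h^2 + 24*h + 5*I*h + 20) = (h^2 + 5*I*h - 4)/(h^2 + h*(5 - 4*I) - 20*I)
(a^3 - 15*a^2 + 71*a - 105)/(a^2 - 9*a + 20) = (a^2 - 10*a + 21)/(a - 4)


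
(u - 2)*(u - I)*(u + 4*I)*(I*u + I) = I*u^4 - 3*u^3 - I*u^3 + 3*u^2 + 2*I*u^2 + 6*u - 4*I*u - 8*I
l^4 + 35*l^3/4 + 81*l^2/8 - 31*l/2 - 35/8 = (l - 1)*(l + 1/4)*(l + 5/2)*(l + 7)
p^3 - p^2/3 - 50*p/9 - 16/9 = (p - 8/3)*(p + 1/3)*(p + 2)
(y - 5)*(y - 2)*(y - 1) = y^3 - 8*y^2 + 17*y - 10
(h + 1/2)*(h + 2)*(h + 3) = h^3 + 11*h^2/2 + 17*h/2 + 3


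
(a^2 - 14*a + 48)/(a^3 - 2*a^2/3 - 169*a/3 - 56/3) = 3*(a - 6)/(3*a^2 + 22*a + 7)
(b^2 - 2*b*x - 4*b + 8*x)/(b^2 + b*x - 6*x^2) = (b - 4)/(b + 3*x)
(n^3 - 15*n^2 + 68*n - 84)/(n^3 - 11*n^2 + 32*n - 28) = (n - 6)/(n - 2)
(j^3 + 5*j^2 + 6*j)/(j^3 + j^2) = (j^2 + 5*j + 6)/(j*(j + 1))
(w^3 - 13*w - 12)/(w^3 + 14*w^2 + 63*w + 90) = (w^2 - 3*w - 4)/(w^2 + 11*w + 30)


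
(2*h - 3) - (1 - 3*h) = 5*h - 4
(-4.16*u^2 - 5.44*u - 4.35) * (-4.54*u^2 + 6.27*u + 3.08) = 18.8864*u^4 - 1.3856*u^3 - 27.1726*u^2 - 44.0297*u - 13.398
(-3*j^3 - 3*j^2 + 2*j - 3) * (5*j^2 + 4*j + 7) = -15*j^5 - 27*j^4 - 23*j^3 - 28*j^2 + 2*j - 21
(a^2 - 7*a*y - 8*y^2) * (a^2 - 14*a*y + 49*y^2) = a^4 - 21*a^3*y + 139*a^2*y^2 - 231*a*y^3 - 392*y^4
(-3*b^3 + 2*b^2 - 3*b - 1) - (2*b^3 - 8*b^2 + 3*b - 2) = -5*b^3 + 10*b^2 - 6*b + 1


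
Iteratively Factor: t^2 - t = (t)*(t - 1)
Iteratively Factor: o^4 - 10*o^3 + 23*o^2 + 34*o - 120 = (o + 2)*(o^3 - 12*o^2 + 47*o - 60) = (o - 4)*(o + 2)*(o^2 - 8*o + 15) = (o - 5)*(o - 4)*(o + 2)*(o - 3)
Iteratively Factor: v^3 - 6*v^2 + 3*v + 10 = (v - 2)*(v^2 - 4*v - 5) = (v - 5)*(v - 2)*(v + 1)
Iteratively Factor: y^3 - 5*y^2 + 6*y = (y - 2)*(y^2 - 3*y) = (y - 3)*(y - 2)*(y)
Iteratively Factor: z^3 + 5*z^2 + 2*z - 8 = (z + 2)*(z^2 + 3*z - 4) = (z - 1)*(z + 2)*(z + 4)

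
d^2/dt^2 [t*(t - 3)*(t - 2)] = 6*t - 10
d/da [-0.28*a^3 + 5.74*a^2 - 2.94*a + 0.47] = -0.84*a^2 + 11.48*a - 2.94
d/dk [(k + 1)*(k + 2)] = 2*k + 3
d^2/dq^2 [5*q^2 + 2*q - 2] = 10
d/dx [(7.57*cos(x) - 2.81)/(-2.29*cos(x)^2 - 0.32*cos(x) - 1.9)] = (-17.3353*cos(x)^2 + 12.8698*cos(x) + 15.2822)*sin(x)/(5.2441*cos(x)^4 + 1.4656*cos(x)^3 + 8.8044*cos(x)^2 + 1.216*cos(x) + 3.61)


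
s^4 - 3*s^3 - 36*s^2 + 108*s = s*(s - 6)*(s - 3)*(s + 6)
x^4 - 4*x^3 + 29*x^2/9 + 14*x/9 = x*(x - 7/3)*(x - 2)*(x + 1/3)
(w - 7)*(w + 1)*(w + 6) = w^3 - 43*w - 42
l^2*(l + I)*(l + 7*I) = l^4 + 8*I*l^3 - 7*l^2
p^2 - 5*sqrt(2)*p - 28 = (p - 7*sqrt(2))*(p + 2*sqrt(2))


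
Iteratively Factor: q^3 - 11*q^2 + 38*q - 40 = (q - 5)*(q^2 - 6*q + 8) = (q - 5)*(q - 2)*(q - 4)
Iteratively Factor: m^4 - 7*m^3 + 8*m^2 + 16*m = (m + 1)*(m^3 - 8*m^2 + 16*m) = (m - 4)*(m + 1)*(m^2 - 4*m) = m*(m - 4)*(m + 1)*(m - 4)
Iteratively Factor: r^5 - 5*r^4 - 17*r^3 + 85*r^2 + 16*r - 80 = (r + 1)*(r^4 - 6*r^3 - 11*r^2 + 96*r - 80) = (r - 5)*(r + 1)*(r^3 - r^2 - 16*r + 16) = (r - 5)*(r - 1)*(r + 1)*(r^2 - 16) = (r - 5)*(r - 1)*(r + 1)*(r + 4)*(r - 4)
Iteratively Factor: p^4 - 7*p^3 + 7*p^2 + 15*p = (p - 3)*(p^3 - 4*p^2 - 5*p) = p*(p - 3)*(p^2 - 4*p - 5) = p*(p - 3)*(p + 1)*(p - 5)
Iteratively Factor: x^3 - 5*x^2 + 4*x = (x - 1)*(x^2 - 4*x) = (x - 4)*(x - 1)*(x)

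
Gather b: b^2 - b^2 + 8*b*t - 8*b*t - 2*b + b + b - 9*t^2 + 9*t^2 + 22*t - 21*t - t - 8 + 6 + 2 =0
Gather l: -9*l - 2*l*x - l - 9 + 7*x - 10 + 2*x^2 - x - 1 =l*(-2*x - 10) + 2*x^2 + 6*x - 20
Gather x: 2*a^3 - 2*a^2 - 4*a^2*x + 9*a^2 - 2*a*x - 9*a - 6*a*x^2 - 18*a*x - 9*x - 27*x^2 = 2*a^3 + 7*a^2 - 9*a + x^2*(-6*a - 27) + x*(-4*a^2 - 20*a - 9)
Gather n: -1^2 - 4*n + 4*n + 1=0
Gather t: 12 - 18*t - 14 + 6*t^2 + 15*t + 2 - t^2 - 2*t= 5*t^2 - 5*t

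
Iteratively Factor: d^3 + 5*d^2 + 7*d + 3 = (d + 3)*(d^2 + 2*d + 1) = (d + 1)*(d + 3)*(d + 1)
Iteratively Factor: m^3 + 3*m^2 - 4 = (m + 2)*(m^2 + m - 2) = (m + 2)^2*(m - 1)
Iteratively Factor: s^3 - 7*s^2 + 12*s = (s)*(s^2 - 7*s + 12) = s*(s - 4)*(s - 3)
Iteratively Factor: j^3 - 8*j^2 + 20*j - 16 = (j - 2)*(j^2 - 6*j + 8) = (j - 4)*(j - 2)*(j - 2)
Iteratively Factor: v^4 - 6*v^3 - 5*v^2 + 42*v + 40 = (v + 1)*(v^3 - 7*v^2 + 2*v + 40) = (v - 5)*(v + 1)*(v^2 - 2*v - 8) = (v - 5)*(v + 1)*(v + 2)*(v - 4)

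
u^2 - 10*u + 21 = (u - 7)*(u - 3)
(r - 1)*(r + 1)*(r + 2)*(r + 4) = r^4 + 6*r^3 + 7*r^2 - 6*r - 8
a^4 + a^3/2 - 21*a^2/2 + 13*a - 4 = (a - 2)*(a - 1)*(a - 1/2)*(a + 4)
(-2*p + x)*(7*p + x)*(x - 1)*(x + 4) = -14*p^2*x^2 - 42*p^2*x + 56*p^2 + 5*p*x^3 + 15*p*x^2 - 20*p*x + x^4 + 3*x^3 - 4*x^2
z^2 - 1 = (z - 1)*(z + 1)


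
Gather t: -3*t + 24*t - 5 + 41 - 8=21*t + 28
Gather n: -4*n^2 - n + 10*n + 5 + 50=-4*n^2 + 9*n + 55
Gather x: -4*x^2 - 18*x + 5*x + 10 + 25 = -4*x^2 - 13*x + 35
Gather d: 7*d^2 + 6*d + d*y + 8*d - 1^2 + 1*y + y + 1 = 7*d^2 + d*(y + 14) + 2*y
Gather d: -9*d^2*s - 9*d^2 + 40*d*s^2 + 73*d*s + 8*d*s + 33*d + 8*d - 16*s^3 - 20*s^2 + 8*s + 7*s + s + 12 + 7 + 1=d^2*(-9*s - 9) + d*(40*s^2 + 81*s + 41) - 16*s^3 - 20*s^2 + 16*s + 20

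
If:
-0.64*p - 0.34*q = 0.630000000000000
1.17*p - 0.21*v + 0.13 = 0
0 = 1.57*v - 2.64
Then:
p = 0.19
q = -2.21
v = 1.68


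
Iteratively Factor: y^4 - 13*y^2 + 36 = (y + 3)*(y^3 - 3*y^2 - 4*y + 12) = (y - 2)*(y + 3)*(y^2 - y - 6) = (y - 2)*(y + 2)*(y + 3)*(y - 3)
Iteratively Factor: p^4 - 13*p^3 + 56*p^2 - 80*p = (p)*(p^3 - 13*p^2 + 56*p - 80) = p*(p - 5)*(p^2 - 8*p + 16) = p*(p - 5)*(p - 4)*(p - 4)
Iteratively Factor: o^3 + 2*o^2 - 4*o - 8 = (o + 2)*(o^2 - 4) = (o - 2)*(o + 2)*(o + 2)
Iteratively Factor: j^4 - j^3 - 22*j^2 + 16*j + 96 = (j + 4)*(j^3 - 5*j^2 - 2*j + 24) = (j + 2)*(j + 4)*(j^2 - 7*j + 12) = (j - 3)*(j + 2)*(j + 4)*(j - 4)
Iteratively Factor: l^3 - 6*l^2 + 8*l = (l - 2)*(l^2 - 4*l) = l*(l - 2)*(l - 4)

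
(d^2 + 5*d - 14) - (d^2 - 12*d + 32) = 17*d - 46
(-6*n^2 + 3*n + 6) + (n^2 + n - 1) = -5*n^2 + 4*n + 5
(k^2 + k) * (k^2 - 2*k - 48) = k^4 - k^3 - 50*k^2 - 48*k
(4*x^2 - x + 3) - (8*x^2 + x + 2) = -4*x^2 - 2*x + 1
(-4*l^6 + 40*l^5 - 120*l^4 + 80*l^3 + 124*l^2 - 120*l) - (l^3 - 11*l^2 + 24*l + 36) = -4*l^6 + 40*l^5 - 120*l^4 + 79*l^3 + 135*l^2 - 144*l - 36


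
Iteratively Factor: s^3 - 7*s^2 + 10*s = (s)*(s^2 - 7*s + 10) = s*(s - 5)*(s - 2)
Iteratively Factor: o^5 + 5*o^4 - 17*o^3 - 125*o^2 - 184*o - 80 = (o + 4)*(o^4 + o^3 - 21*o^2 - 41*o - 20) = (o - 5)*(o + 4)*(o^3 + 6*o^2 + 9*o + 4) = (o - 5)*(o + 1)*(o + 4)*(o^2 + 5*o + 4) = (o - 5)*(o + 1)^2*(o + 4)*(o + 4)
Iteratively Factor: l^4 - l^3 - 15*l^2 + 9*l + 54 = (l + 2)*(l^3 - 3*l^2 - 9*l + 27) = (l - 3)*(l + 2)*(l^2 - 9) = (l - 3)^2*(l + 2)*(l + 3)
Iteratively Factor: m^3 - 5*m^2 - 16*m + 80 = (m + 4)*(m^2 - 9*m + 20) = (m - 4)*(m + 4)*(m - 5)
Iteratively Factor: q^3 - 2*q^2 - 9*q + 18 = (q - 2)*(q^2 - 9) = (q - 3)*(q - 2)*(q + 3)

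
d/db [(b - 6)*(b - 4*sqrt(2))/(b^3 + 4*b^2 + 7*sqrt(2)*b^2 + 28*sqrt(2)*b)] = (2*b*(b - 3 - 2*sqrt(2))*(b^2 + 4*b + 7*sqrt(2)*b + 28*sqrt(2)) - (b - 6)*(b - 4*sqrt(2))*(3*b^2 + 8*b + 14*sqrt(2)*b + 28*sqrt(2)))/(b^2*(b^2 + 4*b + 7*sqrt(2)*b + 28*sqrt(2))^2)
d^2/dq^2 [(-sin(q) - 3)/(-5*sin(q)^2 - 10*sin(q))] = (-sin(q)^2 - 10*sin(q) - 16 + 6/sin(q) + 36/sin(q)^2 + 24/sin(q)^3)/(5*(sin(q) + 2)^3)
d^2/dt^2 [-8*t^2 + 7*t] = -16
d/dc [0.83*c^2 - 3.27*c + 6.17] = 1.66*c - 3.27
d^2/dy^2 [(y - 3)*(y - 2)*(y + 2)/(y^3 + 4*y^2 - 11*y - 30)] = -14/(y^3 + 15*y^2 + 75*y + 125)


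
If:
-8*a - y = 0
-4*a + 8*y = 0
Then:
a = 0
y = 0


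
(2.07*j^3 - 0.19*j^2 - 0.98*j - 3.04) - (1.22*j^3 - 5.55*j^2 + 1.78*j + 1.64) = 0.85*j^3 + 5.36*j^2 - 2.76*j - 4.68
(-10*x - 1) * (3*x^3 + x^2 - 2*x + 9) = -30*x^4 - 13*x^3 + 19*x^2 - 88*x - 9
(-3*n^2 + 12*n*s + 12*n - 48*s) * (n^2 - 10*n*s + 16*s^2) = -3*n^4 + 42*n^3*s + 12*n^3 - 168*n^2*s^2 - 168*n^2*s + 192*n*s^3 + 672*n*s^2 - 768*s^3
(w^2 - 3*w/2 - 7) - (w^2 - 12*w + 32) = 21*w/2 - 39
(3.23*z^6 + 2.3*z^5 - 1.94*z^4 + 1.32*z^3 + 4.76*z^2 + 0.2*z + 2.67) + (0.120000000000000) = 3.23*z^6 + 2.3*z^5 - 1.94*z^4 + 1.32*z^3 + 4.76*z^2 + 0.2*z + 2.79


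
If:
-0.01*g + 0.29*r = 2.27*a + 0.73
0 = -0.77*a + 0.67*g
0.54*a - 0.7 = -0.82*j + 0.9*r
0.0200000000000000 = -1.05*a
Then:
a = -0.02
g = -0.02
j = 3.46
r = 2.37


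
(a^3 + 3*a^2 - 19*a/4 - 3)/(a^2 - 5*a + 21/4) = (2*a^2 + 9*a + 4)/(2*a - 7)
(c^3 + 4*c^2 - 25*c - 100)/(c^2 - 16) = (c^2 - 25)/(c - 4)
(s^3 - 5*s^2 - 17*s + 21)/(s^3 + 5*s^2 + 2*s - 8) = (s^2 - 4*s - 21)/(s^2 + 6*s + 8)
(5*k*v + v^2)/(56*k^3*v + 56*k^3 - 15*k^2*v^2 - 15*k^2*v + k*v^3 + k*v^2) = v*(5*k + v)/(k*(56*k^2*v + 56*k^2 - 15*k*v^2 - 15*k*v + v^3 + v^2))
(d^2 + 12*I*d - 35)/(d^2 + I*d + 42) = (d + 5*I)/(d - 6*I)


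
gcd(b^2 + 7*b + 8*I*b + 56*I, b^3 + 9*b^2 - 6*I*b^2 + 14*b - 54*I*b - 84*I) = b + 7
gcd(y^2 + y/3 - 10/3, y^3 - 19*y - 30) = y + 2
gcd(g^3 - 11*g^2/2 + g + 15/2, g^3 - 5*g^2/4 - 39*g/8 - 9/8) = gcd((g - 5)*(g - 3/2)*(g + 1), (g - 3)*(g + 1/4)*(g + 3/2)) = 1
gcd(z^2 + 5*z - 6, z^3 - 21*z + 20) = z - 1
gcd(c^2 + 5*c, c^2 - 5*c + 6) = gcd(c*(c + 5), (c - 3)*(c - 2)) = 1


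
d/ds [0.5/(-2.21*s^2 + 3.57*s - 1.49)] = (2.21*s - 1.785)/(2.21*s^2 - 3.57*s + 1.49)^2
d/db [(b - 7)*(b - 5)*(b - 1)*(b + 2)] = 4*b^3 - 33*b^2 + 42*b + 59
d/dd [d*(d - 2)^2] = (d - 2)*(3*d - 2)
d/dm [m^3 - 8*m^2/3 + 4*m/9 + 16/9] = 3*m^2 - 16*m/3 + 4/9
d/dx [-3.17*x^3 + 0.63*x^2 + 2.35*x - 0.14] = -9.51*x^2 + 1.26*x + 2.35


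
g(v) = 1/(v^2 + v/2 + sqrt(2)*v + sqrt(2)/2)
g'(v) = (-2*v - sqrt(2) - 1/2)/(v^2 + v/2 + sqrt(2)*v + sqrt(2)/2)^2 = 2*(-4*v - 2*sqrt(2) - 1)/(2*v^2 + v + 2*sqrt(2)*v + sqrt(2))^2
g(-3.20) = 0.21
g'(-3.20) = 0.19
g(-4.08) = 0.10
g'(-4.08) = 0.07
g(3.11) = 0.06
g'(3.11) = -0.03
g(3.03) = 0.06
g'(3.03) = -0.03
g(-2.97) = 0.26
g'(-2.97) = 0.27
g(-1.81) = 1.93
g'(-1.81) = 6.35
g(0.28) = 0.76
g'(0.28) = -1.42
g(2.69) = 0.08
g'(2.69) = -0.04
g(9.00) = 0.01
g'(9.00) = 0.00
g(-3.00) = 0.25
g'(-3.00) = 0.26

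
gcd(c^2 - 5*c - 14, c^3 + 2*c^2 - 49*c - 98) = c^2 - 5*c - 14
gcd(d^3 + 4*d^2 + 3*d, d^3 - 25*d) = d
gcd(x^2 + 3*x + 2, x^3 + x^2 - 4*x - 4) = x^2 + 3*x + 2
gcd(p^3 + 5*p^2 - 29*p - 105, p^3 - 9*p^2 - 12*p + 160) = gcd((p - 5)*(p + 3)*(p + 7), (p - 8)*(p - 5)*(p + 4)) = p - 5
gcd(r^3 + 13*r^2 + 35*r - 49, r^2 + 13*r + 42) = r + 7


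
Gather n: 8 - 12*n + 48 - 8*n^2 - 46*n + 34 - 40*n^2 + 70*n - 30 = -48*n^2 + 12*n + 60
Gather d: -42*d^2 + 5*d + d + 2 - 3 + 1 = -42*d^2 + 6*d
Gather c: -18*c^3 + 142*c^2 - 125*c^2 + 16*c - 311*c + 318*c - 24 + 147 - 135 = -18*c^3 + 17*c^2 + 23*c - 12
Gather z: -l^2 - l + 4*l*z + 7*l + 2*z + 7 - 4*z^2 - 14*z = -l^2 + 6*l - 4*z^2 + z*(4*l - 12) + 7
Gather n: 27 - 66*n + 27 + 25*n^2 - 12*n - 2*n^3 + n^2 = -2*n^3 + 26*n^2 - 78*n + 54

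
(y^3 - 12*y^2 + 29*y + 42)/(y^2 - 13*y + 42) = y + 1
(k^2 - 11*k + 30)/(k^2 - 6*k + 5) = (k - 6)/(k - 1)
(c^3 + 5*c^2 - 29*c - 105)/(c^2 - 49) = (c^2 - 2*c - 15)/(c - 7)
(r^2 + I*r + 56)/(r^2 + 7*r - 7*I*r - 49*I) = (r + 8*I)/(r + 7)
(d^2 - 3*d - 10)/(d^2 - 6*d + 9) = (d^2 - 3*d - 10)/(d^2 - 6*d + 9)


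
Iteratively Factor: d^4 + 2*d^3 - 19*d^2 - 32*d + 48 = (d + 4)*(d^3 - 2*d^2 - 11*d + 12) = (d - 1)*(d + 4)*(d^2 - d - 12) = (d - 4)*(d - 1)*(d + 4)*(d + 3)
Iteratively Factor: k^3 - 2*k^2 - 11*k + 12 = (k + 3)*(k^2 - 5*k + 4) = (k - 1)*(k + 3)*(k - 4)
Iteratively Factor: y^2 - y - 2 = (y + 1)*(y - 2)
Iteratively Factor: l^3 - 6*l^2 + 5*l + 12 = (l - 4)*(l^2 - 2*l - 3) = (l - 4)*(l + 1)*(l - 3)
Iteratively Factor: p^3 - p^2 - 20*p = (p + 4)*(p^2 - 5*p) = p*(p + 4)*(p - 5)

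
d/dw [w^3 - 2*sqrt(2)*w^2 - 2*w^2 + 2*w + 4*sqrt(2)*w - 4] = 3*w^2 - 4*sqrt(2)*w - 4*w + 2 + 4*sqrt(2)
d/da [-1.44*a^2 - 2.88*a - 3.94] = -2.88*a - 2.88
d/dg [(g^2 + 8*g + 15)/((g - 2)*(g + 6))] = 2*(-2*g^2 - 27*g - 78)/(g^4 + 8*g^3 - 8*g^2 - 96*g + 144)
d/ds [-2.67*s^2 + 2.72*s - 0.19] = 2.72 - 5.34*s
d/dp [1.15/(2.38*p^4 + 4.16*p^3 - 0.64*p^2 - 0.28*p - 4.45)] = (-10.948*p^3 - 14.352*p^2 + 1.472*p + 0.322)/(-2.38*p^4 - 4.16*p^3 + 0.64*p^2 + 0.28*p + 4.45)^2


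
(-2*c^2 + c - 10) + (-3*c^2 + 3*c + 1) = -5*c^2 + 4*c - 9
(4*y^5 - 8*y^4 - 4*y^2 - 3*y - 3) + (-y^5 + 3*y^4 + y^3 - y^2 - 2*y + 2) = 3*y^5 - 5*y^4 + y^3 - 5*y^2 - 5*y - 1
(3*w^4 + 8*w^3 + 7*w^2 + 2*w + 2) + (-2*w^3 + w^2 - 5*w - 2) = 3*w^4 + 6*w^3 + 8*w^2 - 3*w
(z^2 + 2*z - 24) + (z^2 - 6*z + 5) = 2*z^2 - 4*z - 19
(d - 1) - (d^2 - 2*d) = -d^2 + 3*d - 1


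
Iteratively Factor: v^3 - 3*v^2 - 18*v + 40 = (v + 4)*(v^2 - 7*v + 10) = (v - 2)*(v + 4)*(v - 5)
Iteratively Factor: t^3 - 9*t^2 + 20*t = (t)*(t^2 - 9*t + 20) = t*(t - 4)*(t - 5)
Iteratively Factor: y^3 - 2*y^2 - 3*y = (y - 3)*(y^2 + y) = (y - 3)*(y + 1)*(y)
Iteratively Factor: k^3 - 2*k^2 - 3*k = (k - 3)*(k^2 + k) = (k - 3)*(k + 1)*(k)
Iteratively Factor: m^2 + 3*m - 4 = (m + 4)*(m - 1)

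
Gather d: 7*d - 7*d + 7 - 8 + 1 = 0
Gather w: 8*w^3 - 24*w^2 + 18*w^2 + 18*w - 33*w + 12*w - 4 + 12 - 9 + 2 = 8*w^3 - 6*w^2 - 3*w + 1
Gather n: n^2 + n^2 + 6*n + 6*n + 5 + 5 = 2*n^2 + 12*n + 10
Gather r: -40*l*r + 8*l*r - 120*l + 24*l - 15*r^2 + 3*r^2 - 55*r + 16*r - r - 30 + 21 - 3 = -96*l - 12*r^2 + r*(-32*l - 40) - 12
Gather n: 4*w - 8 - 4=4*w - 12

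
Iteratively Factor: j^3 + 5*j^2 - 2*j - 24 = (j + 4)*(j^2 + j - 6) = (j + 3)*(j + 4)*(j - 2)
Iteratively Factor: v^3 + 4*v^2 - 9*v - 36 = (v + 3)*(v^2 + v - 12) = (v - 3)*(v + 3)*(v + 4)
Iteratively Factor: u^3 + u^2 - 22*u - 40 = (u + 2)*(u^2 - u - 20) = (u - 5)*(u + 2)*(u + 4)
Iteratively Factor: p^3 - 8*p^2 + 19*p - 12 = (p - 3)*(p^2 - 5*p + 4) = (p - 3)*(p - 1)*(p - 4)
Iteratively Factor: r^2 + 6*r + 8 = (r + 4)*(r + 2)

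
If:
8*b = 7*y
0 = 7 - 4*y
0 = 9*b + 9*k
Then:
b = 49/32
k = -49/32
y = 7/4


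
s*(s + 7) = s^2 + 7*s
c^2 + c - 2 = (c - 1)*(c + 2)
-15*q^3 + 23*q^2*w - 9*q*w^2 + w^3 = (-5*q + w)*(-3*q + w)*(-q + w)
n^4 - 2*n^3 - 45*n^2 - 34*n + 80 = (n - 8)*(n - 1)*(n + 2)*(n + 5)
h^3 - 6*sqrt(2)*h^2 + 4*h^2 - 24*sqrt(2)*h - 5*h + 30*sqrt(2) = (h - 1)*(h + 5)*(h - 6*sqrt(2))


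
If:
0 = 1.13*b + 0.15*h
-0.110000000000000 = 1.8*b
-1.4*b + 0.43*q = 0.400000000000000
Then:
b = -0.06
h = 0.46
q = 0.73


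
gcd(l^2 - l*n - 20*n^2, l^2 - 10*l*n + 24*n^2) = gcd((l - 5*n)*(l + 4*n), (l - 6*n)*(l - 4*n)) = 1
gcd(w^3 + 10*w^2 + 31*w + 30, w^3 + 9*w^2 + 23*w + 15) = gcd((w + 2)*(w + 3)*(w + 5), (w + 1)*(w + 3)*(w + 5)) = w^2 + 8*w + 15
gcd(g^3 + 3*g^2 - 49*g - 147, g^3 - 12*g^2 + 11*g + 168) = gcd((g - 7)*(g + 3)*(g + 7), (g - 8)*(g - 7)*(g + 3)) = g^2 - 4*g - 21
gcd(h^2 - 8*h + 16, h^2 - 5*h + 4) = h - 4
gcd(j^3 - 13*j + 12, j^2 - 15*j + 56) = 1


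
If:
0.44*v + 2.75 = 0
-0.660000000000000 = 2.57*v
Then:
No Solution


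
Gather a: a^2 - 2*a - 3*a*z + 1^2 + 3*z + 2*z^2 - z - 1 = a^2 + a*(-3*z - 2) + 2*z^2 + 2*z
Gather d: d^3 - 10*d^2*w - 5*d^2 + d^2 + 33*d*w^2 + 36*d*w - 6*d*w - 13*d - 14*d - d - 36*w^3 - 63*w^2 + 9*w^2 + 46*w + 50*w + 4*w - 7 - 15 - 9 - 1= d^3 + d^2*(-10*w - 4) + d*(33*w^2 + 30*w - 28) - 36*w^3 - 54*w^2 + 100*w - 32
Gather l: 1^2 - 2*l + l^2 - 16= l^2 - 2*l - 15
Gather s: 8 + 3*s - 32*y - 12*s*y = s*(3 - 12*y) - 32*y + 8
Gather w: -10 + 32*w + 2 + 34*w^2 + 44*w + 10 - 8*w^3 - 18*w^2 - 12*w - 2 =-8*w^3 + 16*w^2 + 64*w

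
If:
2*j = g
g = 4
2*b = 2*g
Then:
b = 4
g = 4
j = 2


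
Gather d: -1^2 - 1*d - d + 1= -2*d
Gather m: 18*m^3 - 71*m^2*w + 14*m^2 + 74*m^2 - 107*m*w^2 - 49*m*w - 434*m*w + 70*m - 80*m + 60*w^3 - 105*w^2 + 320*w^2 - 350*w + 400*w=18*m^3 + m^2*(88 - 71*w) + m*(-107*w^2 - 483*w - 10) + 60*w^3 + 215*w^2 + 50*w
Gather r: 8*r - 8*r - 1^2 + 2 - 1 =0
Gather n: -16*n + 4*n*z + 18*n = n*(4*z + 2)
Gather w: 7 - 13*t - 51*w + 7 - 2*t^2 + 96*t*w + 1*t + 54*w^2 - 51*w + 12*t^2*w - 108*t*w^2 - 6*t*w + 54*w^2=-2*t^2 - 12*t + w^2*(108 - 108*t) + w*(12*t^2 + 90*t - 102) + 14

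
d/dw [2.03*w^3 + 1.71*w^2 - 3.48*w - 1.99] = 6.09*w^2 + 3.42*w - 3.48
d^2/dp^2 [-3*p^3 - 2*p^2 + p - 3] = -18*p - 4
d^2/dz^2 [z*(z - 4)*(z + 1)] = 6*z - 6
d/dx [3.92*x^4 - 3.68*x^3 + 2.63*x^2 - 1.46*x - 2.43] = 15.68*x^3 - 11.04*x^2 + 5.26*x - 1.46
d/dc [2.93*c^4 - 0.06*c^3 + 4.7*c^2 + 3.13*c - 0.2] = 11.72*c^3 - 0.18*c^2 + 9.4*c + 3.13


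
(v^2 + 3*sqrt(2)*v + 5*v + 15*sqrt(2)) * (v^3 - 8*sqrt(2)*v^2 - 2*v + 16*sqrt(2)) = v^5 - 5*sqrt(2)*v^4 + 5*v^4 - 50*v^3 - 25*sqrt(2)*v^3 - 250*v^2 + 10*sqrt(2)*v^2 + 50*sqrt(2)*v + 96*v + 480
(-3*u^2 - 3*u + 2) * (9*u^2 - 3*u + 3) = -27*u^4 - 18*u^3 + 18*u^2 - 15*u + 6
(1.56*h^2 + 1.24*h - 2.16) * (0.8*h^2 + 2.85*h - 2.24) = 1.248*h^4 + 5.438*h^3 - 1.6884*h^2 - 8.9336*h + 4.8384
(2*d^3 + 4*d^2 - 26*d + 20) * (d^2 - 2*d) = 2*d^5 - 34*d^3 + 72*d^2 - 40*d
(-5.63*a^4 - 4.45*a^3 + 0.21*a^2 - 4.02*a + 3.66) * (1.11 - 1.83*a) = 10.3029*a^5 + 1.8942*a^4 - 5.3238*a^3 + 7.5897*a^2 - 11.16*a + 4.0626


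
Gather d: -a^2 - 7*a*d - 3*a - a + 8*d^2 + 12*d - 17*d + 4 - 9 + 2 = -a^2 - 4*a + 8*d^2 + d*(-7*a - 5) - 3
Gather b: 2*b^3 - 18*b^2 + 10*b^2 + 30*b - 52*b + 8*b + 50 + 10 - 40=2*b^3 - 8*b^2 - 14*b + 20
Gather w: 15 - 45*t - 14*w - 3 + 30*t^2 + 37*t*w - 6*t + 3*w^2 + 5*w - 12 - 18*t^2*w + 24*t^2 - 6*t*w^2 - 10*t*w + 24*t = 54*t^2 - 27*t + w^2*(3 - 6*t) + w*(-18*t^2 + 27*t - 9)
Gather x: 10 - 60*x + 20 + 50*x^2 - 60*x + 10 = 50*x^2 - 120*x + 40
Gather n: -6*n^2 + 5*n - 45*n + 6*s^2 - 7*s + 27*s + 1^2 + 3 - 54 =-6*n^2 - 40*n + 6*s^2 + 20*s - 50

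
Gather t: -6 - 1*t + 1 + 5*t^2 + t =5*t^2 - 5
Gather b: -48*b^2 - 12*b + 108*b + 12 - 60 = -48*b^2 + 96*b - 48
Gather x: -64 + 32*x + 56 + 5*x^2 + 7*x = 5*x^2 + 39*x - 8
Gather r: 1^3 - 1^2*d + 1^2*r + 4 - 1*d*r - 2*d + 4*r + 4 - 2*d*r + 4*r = -3*d + r*(9 - 3*d) + 9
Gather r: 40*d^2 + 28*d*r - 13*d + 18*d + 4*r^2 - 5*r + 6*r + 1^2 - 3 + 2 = 40*d^2 + 5*d + 4*r^2 + r*(28*d + 1)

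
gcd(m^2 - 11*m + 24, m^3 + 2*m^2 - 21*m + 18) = m - 3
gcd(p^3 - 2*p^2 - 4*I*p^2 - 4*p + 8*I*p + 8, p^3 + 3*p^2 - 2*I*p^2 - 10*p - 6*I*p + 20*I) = p^2 + p*(-2 - 2*I) + 4*I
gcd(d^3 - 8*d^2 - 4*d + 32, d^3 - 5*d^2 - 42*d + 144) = d - 8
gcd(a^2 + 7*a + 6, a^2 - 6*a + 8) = 1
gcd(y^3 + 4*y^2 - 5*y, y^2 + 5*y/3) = y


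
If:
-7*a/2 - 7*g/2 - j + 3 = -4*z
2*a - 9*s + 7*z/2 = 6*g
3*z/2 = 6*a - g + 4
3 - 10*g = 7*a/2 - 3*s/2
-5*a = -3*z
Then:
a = -1476/1465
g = 694/1465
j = -2708/1465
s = -5242/4395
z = -492/293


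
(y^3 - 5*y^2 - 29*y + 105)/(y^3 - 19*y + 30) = (y - 7)/(y - 2)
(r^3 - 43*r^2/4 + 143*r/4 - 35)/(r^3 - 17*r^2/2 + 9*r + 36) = (4*r^2 - 27*r + 35)/(2*(2*r^2 - 9*r - 18))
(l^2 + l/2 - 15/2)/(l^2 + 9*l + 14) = (2*l^2 + l - 15)/(2*(l^2 + 9*l + 14))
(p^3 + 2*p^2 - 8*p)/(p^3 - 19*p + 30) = p*(p + 4)/(p^2 + 2*p - 15)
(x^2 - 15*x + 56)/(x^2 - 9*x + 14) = (x - 8)/(x - 2)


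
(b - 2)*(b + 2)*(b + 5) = b^3 + 5*b^2 - 4*b - 20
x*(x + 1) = x^2 + x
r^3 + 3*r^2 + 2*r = r*(r + 1)*(r + 2)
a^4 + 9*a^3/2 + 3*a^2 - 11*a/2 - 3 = (a - 1)*(a + 1/2)*(a + 2)*(a + 3)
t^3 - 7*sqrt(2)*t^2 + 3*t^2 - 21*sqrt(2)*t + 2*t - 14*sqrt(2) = (t + 1)*(t + 2)*(t - 7*sqrt(2))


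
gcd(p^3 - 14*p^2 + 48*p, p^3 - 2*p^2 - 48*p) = p^2 - 8*p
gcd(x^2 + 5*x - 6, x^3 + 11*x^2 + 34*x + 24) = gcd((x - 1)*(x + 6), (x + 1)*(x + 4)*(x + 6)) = x + 6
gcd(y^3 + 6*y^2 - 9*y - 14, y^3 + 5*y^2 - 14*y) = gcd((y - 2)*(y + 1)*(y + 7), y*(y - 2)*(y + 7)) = y^2 + 5*y - 14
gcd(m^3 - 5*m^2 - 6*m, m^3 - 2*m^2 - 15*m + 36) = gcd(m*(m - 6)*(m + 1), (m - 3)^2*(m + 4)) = 1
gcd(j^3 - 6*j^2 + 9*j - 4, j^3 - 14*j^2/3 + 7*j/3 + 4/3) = j^2 - 5*j + 4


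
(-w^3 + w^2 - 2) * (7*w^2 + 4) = -7*w^5 + 7*w^4 - 4*w^3 - 10*w^2 - 8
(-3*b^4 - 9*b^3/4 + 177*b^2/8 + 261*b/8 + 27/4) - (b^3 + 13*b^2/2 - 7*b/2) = -3*b^4 - 13*b^3/4 + 125*b^2/8 + 289*b/8 + 27/4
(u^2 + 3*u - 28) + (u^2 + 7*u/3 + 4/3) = 2*u^2 + 16*u/3 - 80/3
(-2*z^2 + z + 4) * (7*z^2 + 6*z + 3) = -14*z^4 - 5*z^3 + 28*z^2 + 27*z + 12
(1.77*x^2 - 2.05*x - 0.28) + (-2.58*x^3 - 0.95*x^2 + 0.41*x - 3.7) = -2.58*x^3 + 0.82*x^2 - 1.64*x - 3.98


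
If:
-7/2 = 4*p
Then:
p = -7/8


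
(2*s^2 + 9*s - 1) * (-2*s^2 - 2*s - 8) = -4*s^4 - 22*s^3 - 32*s^2 - 70*s + 8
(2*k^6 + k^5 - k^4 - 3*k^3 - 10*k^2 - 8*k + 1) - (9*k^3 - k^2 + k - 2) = 2*k^6 + k^5 - k^4 - 12*k^3 - 9*k^2 - 9*k + 3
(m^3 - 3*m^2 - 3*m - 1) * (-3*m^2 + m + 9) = -3*m^5 + 10*m^4 + 15*m^3 - 27*m^2 - 28*m - 9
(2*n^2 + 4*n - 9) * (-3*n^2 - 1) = -6*n^4 - 12*n^3 + 25*n^2 - 4*n + 9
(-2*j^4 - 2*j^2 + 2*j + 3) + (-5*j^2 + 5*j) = -2*j^4 - 7*j^2 + 7*j + 3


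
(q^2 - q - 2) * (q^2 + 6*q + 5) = q^4 + 5*q^3 - 3*q^2 - 17*q - 10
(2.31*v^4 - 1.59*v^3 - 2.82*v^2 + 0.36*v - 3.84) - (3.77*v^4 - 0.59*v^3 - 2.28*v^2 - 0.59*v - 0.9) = -1.46*v^4 - 1.0*v^3 - 0.54*v^2 + 0.95*v - 2.94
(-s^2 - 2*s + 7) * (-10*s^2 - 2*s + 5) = 10*s^4 + 22*s^3 - 71*s^2 - 24*s + 35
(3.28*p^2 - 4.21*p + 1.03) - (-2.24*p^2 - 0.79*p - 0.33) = 5.52*p^2 - 3.42*p + 1.36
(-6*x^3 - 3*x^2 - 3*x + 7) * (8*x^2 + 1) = -48*x^5 - 24*x^4 - 30*x^3 + 53*x^2 - 3*x + 7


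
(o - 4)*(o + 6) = o^2 + 2*o - 24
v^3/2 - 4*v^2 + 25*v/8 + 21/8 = (v/2 + 1/4)*(v - 7)*(v - 3/2)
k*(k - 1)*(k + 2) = k^3 + k^2 - 2*k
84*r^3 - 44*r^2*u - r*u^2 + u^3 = (-6*r + u)*(-2*r + u)*(7*r + u)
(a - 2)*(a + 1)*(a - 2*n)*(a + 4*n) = a^4 + 2*a^3*n - a^3 - 8*a^2*n^2 - 2*a^2*n - 2*a^2 + 8*a*n^2 - 4*a*n + 16*n^2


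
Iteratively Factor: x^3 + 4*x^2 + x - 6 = (x + 2)*(x^2 + 2*x - 3) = (x - 1)*(x + 2)*(x + 3)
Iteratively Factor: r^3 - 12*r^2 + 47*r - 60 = (r - 4)*(r^2 - 8*r + 15) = (r - 5)*(r - 4)*(r - 3)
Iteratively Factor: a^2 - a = (a)*(a - 1)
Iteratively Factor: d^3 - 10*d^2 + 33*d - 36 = (d - 4)*(d^2 - 6*d + 9) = (d - 4)*(d - 3)*(d - 3)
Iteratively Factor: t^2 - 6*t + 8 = (t - 4)*(t - 2)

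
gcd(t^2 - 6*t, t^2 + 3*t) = t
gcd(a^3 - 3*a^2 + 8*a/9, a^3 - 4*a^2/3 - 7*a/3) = a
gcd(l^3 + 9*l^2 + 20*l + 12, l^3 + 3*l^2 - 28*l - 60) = l^2 + 8*l + 12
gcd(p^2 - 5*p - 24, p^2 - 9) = p + 3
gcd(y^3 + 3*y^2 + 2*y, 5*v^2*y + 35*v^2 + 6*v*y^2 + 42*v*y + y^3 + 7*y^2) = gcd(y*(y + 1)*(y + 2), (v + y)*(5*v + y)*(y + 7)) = 1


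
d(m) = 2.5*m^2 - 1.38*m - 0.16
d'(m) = 5.0*m - 1.38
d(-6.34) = 109.08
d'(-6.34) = -33.08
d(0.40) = -0.31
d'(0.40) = 0.62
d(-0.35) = 0.63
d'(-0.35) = -3.13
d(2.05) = 7.52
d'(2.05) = 8.87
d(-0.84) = 2.76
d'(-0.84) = -5.58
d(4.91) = 53.33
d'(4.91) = 23.17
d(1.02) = 1.03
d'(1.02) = 3.72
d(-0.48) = 1.08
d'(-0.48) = -3.78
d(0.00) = -0.16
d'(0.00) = -1.38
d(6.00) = 81.56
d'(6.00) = 28.62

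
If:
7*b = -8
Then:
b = -8/7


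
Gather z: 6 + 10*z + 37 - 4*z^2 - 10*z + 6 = 49 - 4*z^2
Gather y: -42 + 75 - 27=6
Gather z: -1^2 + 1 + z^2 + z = z^2 + z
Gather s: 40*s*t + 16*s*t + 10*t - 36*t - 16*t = 56*s*t - 42*t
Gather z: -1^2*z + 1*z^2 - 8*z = z^2 - 9*z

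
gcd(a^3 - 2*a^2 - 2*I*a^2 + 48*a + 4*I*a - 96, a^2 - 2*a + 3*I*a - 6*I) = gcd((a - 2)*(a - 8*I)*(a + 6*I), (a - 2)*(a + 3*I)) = a - 2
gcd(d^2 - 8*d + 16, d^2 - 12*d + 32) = d - 4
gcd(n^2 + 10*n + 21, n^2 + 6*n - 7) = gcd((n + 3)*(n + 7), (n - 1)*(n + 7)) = n + 7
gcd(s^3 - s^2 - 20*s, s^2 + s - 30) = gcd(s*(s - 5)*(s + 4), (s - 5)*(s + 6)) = s - 5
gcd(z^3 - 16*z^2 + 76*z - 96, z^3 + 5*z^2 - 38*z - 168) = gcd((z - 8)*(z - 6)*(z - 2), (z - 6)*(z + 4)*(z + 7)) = z - 6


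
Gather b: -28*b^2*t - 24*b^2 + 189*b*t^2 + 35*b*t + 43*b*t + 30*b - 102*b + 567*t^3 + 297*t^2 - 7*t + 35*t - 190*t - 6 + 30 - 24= b^2*(-28*t - 24) + b*(189*t^2 + 78*t - 72) + 567*t^3 + 297*t^2 - 162*t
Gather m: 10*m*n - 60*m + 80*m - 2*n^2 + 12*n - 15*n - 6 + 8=m*(10*n + 20) - 2*n^2 - 3*n + 2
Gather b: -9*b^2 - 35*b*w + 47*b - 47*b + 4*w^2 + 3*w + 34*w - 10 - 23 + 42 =-9*b^2 - 35*b*w + 4*w^2 + 37*w + 9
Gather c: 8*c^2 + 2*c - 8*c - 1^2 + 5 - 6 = 8*c^2 - 6*c - 2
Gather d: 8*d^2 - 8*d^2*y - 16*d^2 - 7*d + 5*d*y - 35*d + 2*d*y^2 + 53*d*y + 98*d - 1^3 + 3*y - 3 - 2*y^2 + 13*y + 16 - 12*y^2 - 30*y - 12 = d^2*(-8*y - 8) + d*(2*y^2 + 58*y + 56) - 14*y^2 - 14*y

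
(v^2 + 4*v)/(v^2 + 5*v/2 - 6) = 2*v/(2*v - 3)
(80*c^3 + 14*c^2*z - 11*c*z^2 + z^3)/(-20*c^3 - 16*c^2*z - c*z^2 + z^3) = (-8*c + z)/(2*c + z)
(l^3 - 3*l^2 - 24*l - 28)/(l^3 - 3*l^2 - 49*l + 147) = (l^2 + 4*l + 4)/(l^2 + 4*l - 21)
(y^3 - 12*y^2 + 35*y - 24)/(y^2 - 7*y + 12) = (y^2 - 9*y + 8)/(y - 4)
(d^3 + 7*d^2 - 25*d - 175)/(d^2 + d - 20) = (d^2 + 2*d - 35)/(d - 4)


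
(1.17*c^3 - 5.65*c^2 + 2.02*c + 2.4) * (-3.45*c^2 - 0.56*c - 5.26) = -4.0365*c^5 + 18.8373*c^4 - 9.9592*c^3 + 20.3078*c^2 - 11.9692*c - 12.624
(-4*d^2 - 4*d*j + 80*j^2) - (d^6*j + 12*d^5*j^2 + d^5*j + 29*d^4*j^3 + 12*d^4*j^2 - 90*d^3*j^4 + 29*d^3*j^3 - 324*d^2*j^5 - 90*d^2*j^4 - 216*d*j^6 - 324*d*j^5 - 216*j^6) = -d^6*j - 12*d^5*j^2 - d^5*j - 29*d^4*j^3 - 12*d^4*j^2 + 90*d^3*j^4 - 29*d^3*j^3 + 324*d^2*j^5 + 90*d^2*j^4 - 4*d^2 + 216*d*j^6 + 324*d*j^5 - 4*d*j + 216*j^6 + 80*j^2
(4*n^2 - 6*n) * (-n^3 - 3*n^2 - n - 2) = -4*n^5 - 6*n^4 + 14*n^3 - 2*n^2 + 12*n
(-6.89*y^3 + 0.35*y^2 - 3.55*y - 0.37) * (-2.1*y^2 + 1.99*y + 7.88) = 14.469*y^5 - 14.4461*y^4 - 46.1417*y^3 - 3.5295*y^2 - 28.7103*y - 2.9156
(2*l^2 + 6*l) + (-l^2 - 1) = l^2 + 6*l - 1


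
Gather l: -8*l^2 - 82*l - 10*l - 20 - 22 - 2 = -8*l^2 - 92*l - 44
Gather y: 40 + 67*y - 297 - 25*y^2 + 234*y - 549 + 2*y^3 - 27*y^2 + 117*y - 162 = 2*y^3 - 52*y^2 + 418*y - 968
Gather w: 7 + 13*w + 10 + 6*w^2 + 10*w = 6*w^2 + 23*w + 17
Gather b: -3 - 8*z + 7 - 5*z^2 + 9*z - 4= -5*z^2 + z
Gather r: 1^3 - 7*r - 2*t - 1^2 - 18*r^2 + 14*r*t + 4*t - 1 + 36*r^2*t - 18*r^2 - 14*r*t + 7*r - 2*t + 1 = r^2*(36*t - 36)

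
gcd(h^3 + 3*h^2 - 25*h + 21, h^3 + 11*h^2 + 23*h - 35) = h^2 + 6*h - 7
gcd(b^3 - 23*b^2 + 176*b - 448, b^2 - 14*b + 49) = b - 7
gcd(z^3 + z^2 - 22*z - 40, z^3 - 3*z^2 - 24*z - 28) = z + 2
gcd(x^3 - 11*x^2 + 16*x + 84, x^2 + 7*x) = 1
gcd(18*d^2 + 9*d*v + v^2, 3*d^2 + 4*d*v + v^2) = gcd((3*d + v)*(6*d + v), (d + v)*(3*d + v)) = 3*d + v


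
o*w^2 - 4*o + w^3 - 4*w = (o + w)*(w - 2)*(w + 2)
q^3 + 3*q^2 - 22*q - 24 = (q - 4)*(q + 1)*(q + 6)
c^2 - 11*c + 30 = (c - 6)*(c - 5)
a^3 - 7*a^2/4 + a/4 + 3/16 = (a - 3/2)*(a - 1/2)*(a + 1/4)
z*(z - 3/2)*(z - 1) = z^3 - 5*z^2/2 + 3*z/2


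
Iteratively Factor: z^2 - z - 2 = (z - 2)*(z + 1)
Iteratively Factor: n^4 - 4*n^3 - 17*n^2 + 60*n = (n + 4)*(n^3 - 8*n^2 + 15*n) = n*(n + 4)*(n^2 - 8*n + 15) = n*(n - 5)*(n + 4)*(n - 3)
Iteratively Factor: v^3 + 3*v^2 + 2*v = (v + 2)*(v^2 + v) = v*(v + 2)*(v + 1)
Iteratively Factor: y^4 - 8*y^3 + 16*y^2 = (y - 4)*(y^3 - 4*y^2) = y*(y - 4)*(y^2 - 4*y) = y*(y - 4)^2*(y)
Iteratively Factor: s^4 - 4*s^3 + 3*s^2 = (s)*(s^3 - 4*s^2 + 3*s) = s*(s - 3)*(s^2 - s) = s*(s - 3)*(s - 1)*(s)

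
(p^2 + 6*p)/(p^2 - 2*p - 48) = p/(p - 8)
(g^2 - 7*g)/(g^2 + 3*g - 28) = g*(g - 7)/(g^2 + 3*g - 28)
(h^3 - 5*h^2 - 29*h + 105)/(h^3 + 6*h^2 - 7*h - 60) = (h - 7)/(h + 4)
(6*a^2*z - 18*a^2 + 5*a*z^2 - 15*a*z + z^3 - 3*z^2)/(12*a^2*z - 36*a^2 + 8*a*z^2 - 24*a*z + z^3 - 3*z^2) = (3*a + z)/(6*a + z)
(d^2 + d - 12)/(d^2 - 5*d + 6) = (d + 4)/(d - 2)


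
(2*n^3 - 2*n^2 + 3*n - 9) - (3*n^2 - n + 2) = 2*n^3 - 5*n^2 + 4*n - 11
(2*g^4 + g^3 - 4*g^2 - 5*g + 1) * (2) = 4*g^4 + 2*g^3 - 8*g^2 - 10*g + 2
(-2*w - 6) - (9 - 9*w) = 7*w - 15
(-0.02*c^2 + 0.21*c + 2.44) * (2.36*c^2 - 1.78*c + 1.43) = -0.0472*c^4 + 0.5312*c^3 + 5.356*c^2 - 4.0429*c + 3.4892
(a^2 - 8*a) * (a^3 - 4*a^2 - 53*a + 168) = a^5 - 12*a^4 - 21*a^3 + 592*a^2 - 1344*a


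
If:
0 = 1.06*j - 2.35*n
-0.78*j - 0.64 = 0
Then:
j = -0.82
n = -0.37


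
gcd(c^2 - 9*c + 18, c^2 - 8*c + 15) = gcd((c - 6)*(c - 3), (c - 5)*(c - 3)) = c - 3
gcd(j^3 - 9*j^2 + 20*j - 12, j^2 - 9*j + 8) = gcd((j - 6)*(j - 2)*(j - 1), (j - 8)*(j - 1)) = j - 1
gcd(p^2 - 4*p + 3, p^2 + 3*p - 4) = p - 1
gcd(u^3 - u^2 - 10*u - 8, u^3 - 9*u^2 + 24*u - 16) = u - 4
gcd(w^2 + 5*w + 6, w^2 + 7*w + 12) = w + 3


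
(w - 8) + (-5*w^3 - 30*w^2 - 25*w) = -5*w^3 - 30*w^2 - 24*w - 8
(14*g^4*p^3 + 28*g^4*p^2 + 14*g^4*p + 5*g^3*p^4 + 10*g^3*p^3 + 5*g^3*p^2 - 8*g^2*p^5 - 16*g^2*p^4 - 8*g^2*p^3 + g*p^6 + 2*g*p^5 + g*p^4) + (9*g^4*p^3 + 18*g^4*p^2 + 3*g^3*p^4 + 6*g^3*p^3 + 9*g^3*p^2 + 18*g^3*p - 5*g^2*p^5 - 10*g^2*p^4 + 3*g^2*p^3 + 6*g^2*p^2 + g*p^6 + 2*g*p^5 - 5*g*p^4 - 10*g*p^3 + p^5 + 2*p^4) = 23*g^4*p^3 + 46*g^4*p^2 + 14*g^4*p + 8*g^3*p^4 + 16*g^3*p^3 + 14*g^3*p^2 + 18*g^3*p - 13*g^2*p^5 - 26*g^2*p^4 - 5*g^2*p^3 + 6*g^2*p^2 + 2*g*p^6 + 4*g*p^5 - 4*g*p^4 - 10*g*p^3 + p^5 + 2*p^4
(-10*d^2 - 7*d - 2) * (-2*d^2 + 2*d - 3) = 20*d^4 - 6*d^3 + 20*d^2 + 17*d + 6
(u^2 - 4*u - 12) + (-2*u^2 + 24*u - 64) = -u^2 + 20*u - 76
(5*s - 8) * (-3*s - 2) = -15*s^2 + 14*s + 16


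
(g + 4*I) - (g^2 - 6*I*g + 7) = -g^2 + g + 6*I*g - 7 + 4*I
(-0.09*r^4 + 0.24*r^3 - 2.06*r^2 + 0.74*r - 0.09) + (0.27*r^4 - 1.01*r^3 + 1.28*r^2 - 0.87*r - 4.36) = 0.18*r^4 - 0.77*r^3 - 0.78*r^2 - 0.13*r - 4.45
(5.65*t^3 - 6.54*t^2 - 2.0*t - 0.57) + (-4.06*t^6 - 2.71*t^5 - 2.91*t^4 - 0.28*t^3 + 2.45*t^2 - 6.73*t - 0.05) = -4.06*t^6 - 2.71*t^5 - 2.91*t^4 + 5.37*t^3 - 4.09*t^2 - 8.73*t - 0.62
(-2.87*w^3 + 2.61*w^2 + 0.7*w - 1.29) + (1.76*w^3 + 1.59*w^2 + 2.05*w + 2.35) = -1.11*w^3 + 4.2*w^2 + 2.75*w + 1.06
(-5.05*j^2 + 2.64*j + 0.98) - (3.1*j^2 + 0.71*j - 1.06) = -8.15*j^2 + 1.93*j + 2.04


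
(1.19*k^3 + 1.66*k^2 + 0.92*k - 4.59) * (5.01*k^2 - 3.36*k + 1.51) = 5.9619*k^5 + 4.3182*k^4 + 0.828500000000001*k^3 - 23.5805*k^2 + 16.8116*k - 6.9309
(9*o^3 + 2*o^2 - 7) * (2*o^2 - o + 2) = 18*o^5 - 5*o^4 + 16*o^3 - 10*o^2 + 7*o - 14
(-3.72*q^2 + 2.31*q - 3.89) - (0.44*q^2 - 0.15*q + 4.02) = -4.16*q^2 + 2.46*q - 7.91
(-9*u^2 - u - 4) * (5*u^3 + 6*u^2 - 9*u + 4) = -45*u^5 - 59*u^4 + 55*u^3 - 51*u^2 + 32*u - 16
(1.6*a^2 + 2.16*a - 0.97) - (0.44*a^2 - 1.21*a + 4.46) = 1.16*a^2 + 3.37*a - 5.43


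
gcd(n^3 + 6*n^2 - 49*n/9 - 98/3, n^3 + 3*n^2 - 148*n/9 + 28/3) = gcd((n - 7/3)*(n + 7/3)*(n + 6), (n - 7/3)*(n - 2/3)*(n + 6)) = n^2 + 11*n/3 - 14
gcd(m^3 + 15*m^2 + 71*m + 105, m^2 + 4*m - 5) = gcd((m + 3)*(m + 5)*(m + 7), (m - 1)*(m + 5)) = m + 5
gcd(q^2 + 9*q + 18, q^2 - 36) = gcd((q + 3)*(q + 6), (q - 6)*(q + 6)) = q + 6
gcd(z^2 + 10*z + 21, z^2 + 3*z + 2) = 1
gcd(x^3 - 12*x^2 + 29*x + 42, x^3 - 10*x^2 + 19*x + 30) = x^2 - 5*x - 6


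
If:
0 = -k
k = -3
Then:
No Solution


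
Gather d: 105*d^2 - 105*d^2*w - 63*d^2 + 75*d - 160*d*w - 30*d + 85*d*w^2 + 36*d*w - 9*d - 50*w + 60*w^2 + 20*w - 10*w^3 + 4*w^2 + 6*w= d^2*(42 - 105*w) + d*(85*w^2 - 124*w + 36) - 10*w^3 + 64*w^2 - 24*w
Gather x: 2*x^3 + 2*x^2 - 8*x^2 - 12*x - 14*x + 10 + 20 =2*x^3 - 6*x^2 - 26*x + 30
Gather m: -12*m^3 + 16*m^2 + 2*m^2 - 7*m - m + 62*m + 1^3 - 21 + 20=-12*m^3 + 18*m^2 + 54*m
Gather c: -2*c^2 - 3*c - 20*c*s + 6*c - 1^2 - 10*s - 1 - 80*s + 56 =-2*c^2 + c*(3 - 20*s) - 90*s + 54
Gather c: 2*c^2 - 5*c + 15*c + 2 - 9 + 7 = 2*c^2 + 10*c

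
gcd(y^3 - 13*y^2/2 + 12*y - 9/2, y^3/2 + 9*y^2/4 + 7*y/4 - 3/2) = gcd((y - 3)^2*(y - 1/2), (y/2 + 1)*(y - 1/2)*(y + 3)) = y - 1/2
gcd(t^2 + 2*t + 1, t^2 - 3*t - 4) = t + 1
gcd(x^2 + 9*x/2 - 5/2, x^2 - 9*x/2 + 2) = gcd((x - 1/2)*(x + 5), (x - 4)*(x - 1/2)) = x - 1/2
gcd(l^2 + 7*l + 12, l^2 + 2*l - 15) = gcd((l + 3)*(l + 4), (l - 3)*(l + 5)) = 1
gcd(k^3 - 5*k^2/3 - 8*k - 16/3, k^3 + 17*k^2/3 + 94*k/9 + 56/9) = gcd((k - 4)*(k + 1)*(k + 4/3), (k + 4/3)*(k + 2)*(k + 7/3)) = k + 4/3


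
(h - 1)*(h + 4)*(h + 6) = h^3 + 9*h^2 + 14*h - 24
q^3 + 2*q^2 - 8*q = q*(q - 2)*(q + 4)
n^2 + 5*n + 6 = (n + 2)*(n + 3)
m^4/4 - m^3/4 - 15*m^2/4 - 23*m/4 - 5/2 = (m/2 + 1/2)*(m/2 + 1)*(m - 5)*(m + 1)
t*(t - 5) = t^2 - 5*t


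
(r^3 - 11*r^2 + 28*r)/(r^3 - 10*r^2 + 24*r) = (r - 7)/(r - 6)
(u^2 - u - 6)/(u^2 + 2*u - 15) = (u + 2)/(u + 5)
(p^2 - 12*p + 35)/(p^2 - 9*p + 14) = (p - 5)/(p - 2)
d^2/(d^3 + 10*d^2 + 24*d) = d/(d^2 + 10*d + 24)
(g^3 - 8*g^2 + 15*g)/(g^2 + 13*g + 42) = g*(g^2 - 8*g + 15)/(g^2 + 13*g + 42)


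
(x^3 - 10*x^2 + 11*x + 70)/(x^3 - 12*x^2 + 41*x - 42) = (x^2 - 3*x - 10)/(x^2 - 5*x + 6)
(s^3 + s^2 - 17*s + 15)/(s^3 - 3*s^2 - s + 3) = (s + 5)/(s + 1)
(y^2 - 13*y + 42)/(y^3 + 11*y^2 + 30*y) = (y^2 - 13*y + 42)/(y*(y^2 + 11*y + 30))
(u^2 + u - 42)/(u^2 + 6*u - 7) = (u - 6)/(u - 1)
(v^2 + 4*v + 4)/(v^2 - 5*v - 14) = (v + 2)/(v - 7)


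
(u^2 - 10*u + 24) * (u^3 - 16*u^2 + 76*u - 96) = u^5 - 26*u^4 + 260*u^3 - 1240*u^2 + 2784*u - 2304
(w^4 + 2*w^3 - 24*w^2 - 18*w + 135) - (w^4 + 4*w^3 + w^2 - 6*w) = -2*w^3 - 25*w^2 - 12*w + 135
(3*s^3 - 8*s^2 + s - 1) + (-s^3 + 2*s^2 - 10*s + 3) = 2*s^3 - 6*s^2 - 9*s + 2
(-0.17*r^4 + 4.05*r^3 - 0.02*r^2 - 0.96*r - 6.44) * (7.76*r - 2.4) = -1.3192*r^5 + 31.836*r^4 - 9.8752*r^3 - 7.4016*r^2 - 47.6704*r + 15.456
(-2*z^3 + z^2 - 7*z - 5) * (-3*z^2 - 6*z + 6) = 6*z^5 + 9*z^4 + 3*z^3 + 63*z^2 - 12*z - 30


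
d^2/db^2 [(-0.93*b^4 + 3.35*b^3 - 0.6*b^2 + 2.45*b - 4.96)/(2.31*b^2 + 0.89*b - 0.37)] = (-9.925146*b^6 - 11.471922*b^5 + 0.349307999999997*b^4 + 44.547514*b^3 - 170.02599*b^2 - 45.867804*b - 14.886966)/(12.326391*b^6 + 14.247387*b^5 - 0.433818*b^4 - 3.859129*b^3 + 0.0694859999999999*b^2 + 0.365523*b - 0.050653)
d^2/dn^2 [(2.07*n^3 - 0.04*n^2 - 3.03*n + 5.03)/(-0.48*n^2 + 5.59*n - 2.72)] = (-8.88178419700125e-16*n^5 + 1.4210854715202e-14*n^4 - 122.35107*n^3 + 181.5768*n^2 - 34.64496*n - 208.48859)/(0.110592*n^6 - 3.863808*n^5 + 46.877328*n^4 - 218.466703*n^3 + 265.638192*n^2 - 124.071168*n + 20.123648)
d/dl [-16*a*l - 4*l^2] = -16*a - 8*l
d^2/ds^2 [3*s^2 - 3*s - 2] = 6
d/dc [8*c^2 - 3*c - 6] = 16*c - 3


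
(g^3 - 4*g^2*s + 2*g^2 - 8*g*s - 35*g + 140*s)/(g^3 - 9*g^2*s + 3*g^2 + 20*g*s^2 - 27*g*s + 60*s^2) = (-g^2 - 2*g + 35)/(-g^2 + 5*g*s - 3*g + 15*s)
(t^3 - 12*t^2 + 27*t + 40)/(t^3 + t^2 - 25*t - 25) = (t - 8)/(t + 5)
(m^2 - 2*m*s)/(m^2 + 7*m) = (m - 2*s)/(m + 7)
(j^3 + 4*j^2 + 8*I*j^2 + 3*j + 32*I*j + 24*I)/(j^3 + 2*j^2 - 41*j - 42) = (j^2 + j*(3 + 8*I) + 24*I)/(j^2 + j - 42)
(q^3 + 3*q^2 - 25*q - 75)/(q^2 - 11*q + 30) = (q^2 + 8*q + 15)/(q - 6)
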